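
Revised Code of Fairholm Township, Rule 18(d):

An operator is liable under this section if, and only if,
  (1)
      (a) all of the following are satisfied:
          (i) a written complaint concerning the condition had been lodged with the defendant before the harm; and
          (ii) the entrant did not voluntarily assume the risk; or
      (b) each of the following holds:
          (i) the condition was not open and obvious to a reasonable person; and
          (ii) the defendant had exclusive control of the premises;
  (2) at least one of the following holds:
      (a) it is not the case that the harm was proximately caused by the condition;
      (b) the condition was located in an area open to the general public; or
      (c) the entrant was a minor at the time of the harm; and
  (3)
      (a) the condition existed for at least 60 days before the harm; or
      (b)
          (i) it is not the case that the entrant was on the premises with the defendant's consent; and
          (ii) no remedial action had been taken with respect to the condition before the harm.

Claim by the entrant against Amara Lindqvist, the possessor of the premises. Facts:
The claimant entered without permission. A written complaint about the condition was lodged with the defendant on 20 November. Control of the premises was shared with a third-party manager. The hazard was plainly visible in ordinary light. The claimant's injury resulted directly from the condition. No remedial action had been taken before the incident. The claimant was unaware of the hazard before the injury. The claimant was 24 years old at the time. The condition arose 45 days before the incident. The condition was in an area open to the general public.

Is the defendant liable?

(i) complaint lodged — satisfied.
(ii) no assumed risk — met.
(a) = T AND T = true.
(i) not open/obvious — not met.
(ii) exclusive control — not satisfied.
(b): F AND F → false.
So (1) is satisfied (T OR F).
(a) not (proximate cause) — not met.
(b) public area — satisfied.
(c) entrant a minor — not satisfied.
(2): F OR T OR F → true.
(a) condition ≥60 days old — fails.
(i) not (consent to enter) — holds.
(ii) no remedial action — satisfied.
(b) = T AND T = true.
(3): F OR T → true.
So Overall is satisfied (T AND T AND T).

Yes — liable.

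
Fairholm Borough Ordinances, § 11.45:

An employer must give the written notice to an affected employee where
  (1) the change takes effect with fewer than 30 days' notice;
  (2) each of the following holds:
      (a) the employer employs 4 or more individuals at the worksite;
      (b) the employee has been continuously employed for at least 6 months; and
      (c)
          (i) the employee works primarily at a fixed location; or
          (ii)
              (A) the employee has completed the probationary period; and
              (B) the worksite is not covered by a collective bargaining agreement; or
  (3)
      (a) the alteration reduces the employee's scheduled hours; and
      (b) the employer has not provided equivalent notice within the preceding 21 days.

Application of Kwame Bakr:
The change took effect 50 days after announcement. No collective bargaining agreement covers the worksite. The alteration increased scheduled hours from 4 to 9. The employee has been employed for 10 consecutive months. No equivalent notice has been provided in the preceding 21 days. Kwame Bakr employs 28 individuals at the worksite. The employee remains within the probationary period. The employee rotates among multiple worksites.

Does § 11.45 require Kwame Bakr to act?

No — not required.

(1) < 30 days' notice — not satisfied.
(a) ≥ 4 at site — holds.
(b) tenure ≥ 6 mo. — satisfied.
(i) fixed location — not satisfied.
(A) past probation — not satisfied.
(B) no CBA — met.
(ii) = F AND T = false.
So (c) is not satisfied (F OR F).
(2) = T AND T AND F = false.
(a) hours reduced — not met.
(b) no recent notice — holds.
So (3) is not satisfied (F AND T).
Overall = F OR F OR F = false.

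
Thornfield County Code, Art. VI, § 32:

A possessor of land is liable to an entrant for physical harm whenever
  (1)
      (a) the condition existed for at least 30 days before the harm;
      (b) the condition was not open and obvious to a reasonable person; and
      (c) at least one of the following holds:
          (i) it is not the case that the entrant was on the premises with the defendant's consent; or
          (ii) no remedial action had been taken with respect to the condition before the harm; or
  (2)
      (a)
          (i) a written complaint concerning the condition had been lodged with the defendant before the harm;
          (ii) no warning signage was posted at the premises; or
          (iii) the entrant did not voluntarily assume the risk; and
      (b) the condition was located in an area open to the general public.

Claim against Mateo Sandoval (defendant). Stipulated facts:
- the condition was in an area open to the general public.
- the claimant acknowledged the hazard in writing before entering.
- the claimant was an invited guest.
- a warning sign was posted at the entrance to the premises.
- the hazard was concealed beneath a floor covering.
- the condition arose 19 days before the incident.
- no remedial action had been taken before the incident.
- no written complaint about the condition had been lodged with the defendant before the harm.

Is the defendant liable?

No — not liable.

(a) condition ≥30 days old — not met.
(b) not open/obvious — satisfied.
(i) not (consent to enter) — not met.
(ii) no remedial action — holds.
So (c) is satisfied (F OR T).
(1) = F AND T AND T = false.
(i) complaint lodged — not met.
(ii) no signage posted — not met.
(iii) no assumed risk — fails.
(a) = F OR F OR F = false.
(b) public area — satisfied.
(2) = F AND T = false.
So Overall is not satisfied (F OR F).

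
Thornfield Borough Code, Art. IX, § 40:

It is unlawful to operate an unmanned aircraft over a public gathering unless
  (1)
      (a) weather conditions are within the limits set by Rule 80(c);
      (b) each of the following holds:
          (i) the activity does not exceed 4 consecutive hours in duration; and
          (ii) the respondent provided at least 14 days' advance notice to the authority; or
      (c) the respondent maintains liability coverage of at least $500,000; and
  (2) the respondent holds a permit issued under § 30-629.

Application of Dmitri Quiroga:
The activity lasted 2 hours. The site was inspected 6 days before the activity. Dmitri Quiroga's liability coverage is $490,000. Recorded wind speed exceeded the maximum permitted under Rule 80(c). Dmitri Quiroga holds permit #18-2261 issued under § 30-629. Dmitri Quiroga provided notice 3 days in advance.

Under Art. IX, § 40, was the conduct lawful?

(a) weather ok — not satisfied.
(i) ≤ 4 hrs duration — met.
(ii) ≥14 days' notice — fails.
(b): T AND F → false.
(c) coverage ≥ $500,000 — not satisfied.
(1): F OR F OR F → false.
(2) holds permit — satisfied.
Overall: F AND T → false.

No — unlawful.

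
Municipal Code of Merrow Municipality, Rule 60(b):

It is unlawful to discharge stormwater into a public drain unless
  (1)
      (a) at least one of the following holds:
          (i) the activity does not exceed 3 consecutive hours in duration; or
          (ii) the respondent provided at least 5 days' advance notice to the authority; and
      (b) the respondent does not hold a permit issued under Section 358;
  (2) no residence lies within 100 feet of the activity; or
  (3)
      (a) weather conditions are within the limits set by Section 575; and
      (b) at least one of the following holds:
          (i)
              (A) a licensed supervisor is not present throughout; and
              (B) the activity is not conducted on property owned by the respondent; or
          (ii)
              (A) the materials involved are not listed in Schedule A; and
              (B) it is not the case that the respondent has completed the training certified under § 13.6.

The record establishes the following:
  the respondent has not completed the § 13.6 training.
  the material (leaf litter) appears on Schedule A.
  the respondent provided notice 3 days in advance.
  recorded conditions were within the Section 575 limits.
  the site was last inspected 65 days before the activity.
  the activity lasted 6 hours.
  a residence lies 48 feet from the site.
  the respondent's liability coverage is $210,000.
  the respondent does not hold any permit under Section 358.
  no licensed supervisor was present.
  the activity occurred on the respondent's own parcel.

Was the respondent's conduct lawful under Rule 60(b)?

No — unlawful.

(i) ≤ 3 hrs duration — fails.
(ii) ≥5 days' notice — not met.
(a) = F OR F = false.
(b) not (holds permit) — holds.
So (1) is not satisfied (F AND T).
(2) no residence in 100 ft — not met.
(a) weather ok — met.
(A) not (supervisor present) — holds.
(B) not (own property) — not satisfied.
(i): T AND F → false.
(A) not (Schedule A material) — fails.
(B) not (training certified) — satisfied.
So (ii) is not satisfied (F AND T).
(b) = F OR F = false.
(3): T AND F → false.
Overall: F OR F OR F → false.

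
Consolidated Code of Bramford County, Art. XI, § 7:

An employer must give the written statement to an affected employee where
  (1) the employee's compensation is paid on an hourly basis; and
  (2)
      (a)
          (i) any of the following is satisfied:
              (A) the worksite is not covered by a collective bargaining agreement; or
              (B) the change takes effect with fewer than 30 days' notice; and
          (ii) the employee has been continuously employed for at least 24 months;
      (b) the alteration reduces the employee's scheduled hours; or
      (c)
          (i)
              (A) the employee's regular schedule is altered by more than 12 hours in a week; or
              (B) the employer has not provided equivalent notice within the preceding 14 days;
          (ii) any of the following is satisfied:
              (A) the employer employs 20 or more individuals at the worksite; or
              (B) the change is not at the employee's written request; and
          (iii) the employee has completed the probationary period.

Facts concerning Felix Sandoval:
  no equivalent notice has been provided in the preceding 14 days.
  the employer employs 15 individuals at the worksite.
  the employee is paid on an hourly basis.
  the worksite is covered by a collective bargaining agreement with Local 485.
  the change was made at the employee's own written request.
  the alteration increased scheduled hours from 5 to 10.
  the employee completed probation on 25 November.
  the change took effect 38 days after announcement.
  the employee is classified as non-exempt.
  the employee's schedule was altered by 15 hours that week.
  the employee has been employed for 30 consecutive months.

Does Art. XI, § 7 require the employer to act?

No — not required.

(1) hourly-paid — met.
(A) no CBA — not met.
(B) < 30 days' notice — not met.
(i): F OR F → false.
(ii) tenure ≥ 24 mo. — holds.
(a): F AND T → false.
(b) hours reduced — not satisfied.
(A) schedule shift > 12h — holds.
(B) no recent notice — holds.
So (i) is satisfied (T OR T).
(A) ≥ 20 at site — fails.
(B) not employee-requested — not met.
(ii) = F OR F = false.
(iii) past probation — met.
So (c) is not satisfied (T AND F AND T).
So (2) is not satisfied (F OR F OR F).
So Overall is not satisfied (T AND F).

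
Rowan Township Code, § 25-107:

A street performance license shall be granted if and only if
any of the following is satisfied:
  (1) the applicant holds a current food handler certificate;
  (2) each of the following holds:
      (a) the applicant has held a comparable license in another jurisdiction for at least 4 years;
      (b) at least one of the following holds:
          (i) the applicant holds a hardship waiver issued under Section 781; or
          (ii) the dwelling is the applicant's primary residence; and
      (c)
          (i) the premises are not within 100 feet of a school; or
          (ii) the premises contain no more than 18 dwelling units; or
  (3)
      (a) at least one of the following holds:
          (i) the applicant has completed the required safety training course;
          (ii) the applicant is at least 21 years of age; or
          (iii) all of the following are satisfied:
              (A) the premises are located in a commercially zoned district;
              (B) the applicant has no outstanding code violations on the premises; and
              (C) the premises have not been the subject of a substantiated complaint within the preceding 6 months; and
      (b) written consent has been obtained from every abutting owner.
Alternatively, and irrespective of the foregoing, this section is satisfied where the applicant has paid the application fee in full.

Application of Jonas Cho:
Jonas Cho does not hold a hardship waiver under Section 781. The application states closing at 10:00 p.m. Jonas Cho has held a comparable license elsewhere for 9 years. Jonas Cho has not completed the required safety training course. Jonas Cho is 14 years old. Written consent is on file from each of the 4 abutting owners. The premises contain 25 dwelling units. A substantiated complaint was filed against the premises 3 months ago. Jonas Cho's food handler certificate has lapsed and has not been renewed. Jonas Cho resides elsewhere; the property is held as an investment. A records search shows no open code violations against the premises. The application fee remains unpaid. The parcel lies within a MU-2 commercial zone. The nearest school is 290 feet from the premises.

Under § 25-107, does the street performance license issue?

No — denied.

(1) food handler cert. — fails.
(a) prior license ≥ 4 yr — met.
(i) hardship waiver — not met.
(ii) primary residence — not satisfied.
(b): F OR F → false.
(i) ≥100 ft from school — satisfied.
(ii) ≤ 18 units — fails.
(c) = T OR F = true.
(2) = T AND F AND T = false.
(i) safety training — not satisfied.
(ii) age ≥ 21 — not met.
(A) commercially zoned — satisfied.
(B) no code violations — satisfied.
(C) no complaint in 6 mo. — not met.
So (iii) is not satisfied (T AND T AND F).
So (a) is not satisfied (F OR F OR F).
(b) all abutters consent — met.
(3): F AND T → false.
So Overall is not satisfied (F OR F OR F).
Exception (fee paid) — not satisfied.
Result: main false OR exception false → false.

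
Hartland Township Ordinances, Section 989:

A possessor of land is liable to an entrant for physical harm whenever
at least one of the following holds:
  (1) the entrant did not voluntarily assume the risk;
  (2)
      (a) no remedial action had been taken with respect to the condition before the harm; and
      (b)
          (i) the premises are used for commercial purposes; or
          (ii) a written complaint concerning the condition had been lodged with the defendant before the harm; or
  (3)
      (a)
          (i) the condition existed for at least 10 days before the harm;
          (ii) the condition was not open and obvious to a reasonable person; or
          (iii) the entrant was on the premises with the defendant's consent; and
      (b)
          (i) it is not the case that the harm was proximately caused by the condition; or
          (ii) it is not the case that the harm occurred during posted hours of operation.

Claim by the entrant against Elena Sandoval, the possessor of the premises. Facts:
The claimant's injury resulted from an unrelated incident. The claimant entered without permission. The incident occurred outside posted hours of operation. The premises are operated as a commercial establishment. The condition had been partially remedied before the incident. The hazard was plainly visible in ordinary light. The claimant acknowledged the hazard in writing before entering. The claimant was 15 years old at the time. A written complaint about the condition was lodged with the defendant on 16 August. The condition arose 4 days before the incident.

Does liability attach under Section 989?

No — not liable.

(1) no assumed risk — fails.
(a) no remedial action — fails.
(i) commercial use — satisfied.
(ii) complaint lodged — met.
So (b) is satisfied (T OR T).
(2): F AND T → false.
(i) condition ≥10 days old — fails.
(ii) not open/obvious — not satisfied.
(iii) consent to enter — not met.
(a): F OR F OR F → false.
(i) not (proximate cause) — met.
(ii) not (during posted hours) — satisfied.
(b) = T OR T = true.
(3): F AND T → false.
Overall: F OR F OR F → false.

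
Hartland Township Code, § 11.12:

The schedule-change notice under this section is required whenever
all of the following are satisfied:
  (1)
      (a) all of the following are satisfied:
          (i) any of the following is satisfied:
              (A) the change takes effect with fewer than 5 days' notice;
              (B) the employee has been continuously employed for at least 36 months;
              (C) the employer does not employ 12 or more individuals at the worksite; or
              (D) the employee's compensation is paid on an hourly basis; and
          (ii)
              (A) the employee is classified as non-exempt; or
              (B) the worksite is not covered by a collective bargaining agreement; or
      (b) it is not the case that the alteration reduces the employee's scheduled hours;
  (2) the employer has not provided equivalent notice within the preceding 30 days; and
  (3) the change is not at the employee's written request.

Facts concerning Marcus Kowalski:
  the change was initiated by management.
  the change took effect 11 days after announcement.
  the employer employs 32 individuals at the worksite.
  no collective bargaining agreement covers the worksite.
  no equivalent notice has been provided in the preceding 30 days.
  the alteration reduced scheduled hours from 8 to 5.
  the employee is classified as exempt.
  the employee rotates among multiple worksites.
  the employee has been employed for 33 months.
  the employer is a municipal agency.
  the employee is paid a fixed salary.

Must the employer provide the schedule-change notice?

No — not required.

(A) < 5 days' notice — fails.
(B) tenure ≥ 36 mo. — not satisfied.
(C) not (≥ 12 at site) — not met.
(D) hourly-paid — fails.
(i): F OR F OR F OR F → false.
(A) non-exempt — not met.
(B) no CBA — met.
(ii) = F OR T = true.
(a): F AND T → false.
(b) not (hours reduced) — not met.
So (1) is not satisfied (F OR F).
(2) no recent notice — holds.
(3) not employee-requested — met.
Overall: F AND T AND T → false.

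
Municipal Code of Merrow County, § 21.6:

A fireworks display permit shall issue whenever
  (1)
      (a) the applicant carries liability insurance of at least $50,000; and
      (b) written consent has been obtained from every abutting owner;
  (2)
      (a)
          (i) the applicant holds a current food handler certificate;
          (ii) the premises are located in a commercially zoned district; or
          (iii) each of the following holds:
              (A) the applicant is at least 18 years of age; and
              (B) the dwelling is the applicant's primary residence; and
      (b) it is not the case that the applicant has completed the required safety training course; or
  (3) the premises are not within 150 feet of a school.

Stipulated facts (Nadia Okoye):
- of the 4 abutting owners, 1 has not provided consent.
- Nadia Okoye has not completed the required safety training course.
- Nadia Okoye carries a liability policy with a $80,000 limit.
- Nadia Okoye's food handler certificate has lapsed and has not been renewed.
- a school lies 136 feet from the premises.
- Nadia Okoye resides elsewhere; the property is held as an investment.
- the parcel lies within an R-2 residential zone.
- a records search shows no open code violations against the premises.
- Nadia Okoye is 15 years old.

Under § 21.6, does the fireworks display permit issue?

(a) insurance ≥ $50,000 — met.
(b) all abutters consent — fails.
(1): T AND F → false.
(i) food handler cert. — not met.
(ii) commercially zoned — not met.
(A) age ≥ 18 — not satisfied.
(B) primary residence — not met.
(iii) = F AND F = false.
(a) = F OR F OR F = false.
(b) not (safety training) — met.
(2) = F AND T = false.
(3) ≥150 ft from school — not satisfied.
Overall = F OR F OR F = false.

No — denied.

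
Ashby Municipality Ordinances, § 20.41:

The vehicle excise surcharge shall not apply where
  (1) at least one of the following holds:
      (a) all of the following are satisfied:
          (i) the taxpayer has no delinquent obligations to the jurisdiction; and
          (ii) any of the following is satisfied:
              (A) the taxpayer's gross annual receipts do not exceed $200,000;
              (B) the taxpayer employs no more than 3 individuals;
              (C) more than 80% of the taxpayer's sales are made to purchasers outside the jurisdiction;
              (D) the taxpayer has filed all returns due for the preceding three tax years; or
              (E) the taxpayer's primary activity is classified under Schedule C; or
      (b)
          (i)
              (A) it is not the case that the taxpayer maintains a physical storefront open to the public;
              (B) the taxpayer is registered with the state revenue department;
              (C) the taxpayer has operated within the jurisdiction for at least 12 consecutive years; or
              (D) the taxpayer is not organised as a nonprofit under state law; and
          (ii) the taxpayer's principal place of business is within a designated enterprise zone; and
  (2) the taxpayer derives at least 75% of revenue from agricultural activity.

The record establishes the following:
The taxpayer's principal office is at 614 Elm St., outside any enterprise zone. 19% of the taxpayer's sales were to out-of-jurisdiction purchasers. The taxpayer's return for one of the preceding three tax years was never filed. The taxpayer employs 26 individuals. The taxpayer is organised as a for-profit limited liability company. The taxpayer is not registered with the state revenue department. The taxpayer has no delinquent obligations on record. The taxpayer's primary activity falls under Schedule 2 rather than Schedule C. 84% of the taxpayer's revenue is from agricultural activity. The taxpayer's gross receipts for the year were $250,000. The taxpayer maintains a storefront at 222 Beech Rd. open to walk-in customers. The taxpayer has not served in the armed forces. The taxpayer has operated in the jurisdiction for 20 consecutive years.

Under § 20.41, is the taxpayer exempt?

(i) no delinquency — satisfied.
(A) receipts ≤ $200,000 — not satisfied.
(B) ≤ 3 employees — fails.
(C) >80% out-of-jur. sales — fails.
(D) returns current — not satisfied.
(E) Schedule C activity — not satisfied.
So (ii) is not satisfied (F OR F OR F OR F OR F).
(a) = T AND F = false.
(A) not (has storefront) — fails.
(B) state-registered — not satisfied.
(C) ≥ 12 yrs in jurisdiction — holds.
(D) not (nonprofit) — satisfied.
So (i) is satisfied (F OR F OR T OR T).
(ii) in enterprise zone — not satisfied.
(b): T AND F → false.
(1) = F OR F = false.
(2) ≥75% agricultural — holds.
Overall: F AND T → false.

No — not exempt.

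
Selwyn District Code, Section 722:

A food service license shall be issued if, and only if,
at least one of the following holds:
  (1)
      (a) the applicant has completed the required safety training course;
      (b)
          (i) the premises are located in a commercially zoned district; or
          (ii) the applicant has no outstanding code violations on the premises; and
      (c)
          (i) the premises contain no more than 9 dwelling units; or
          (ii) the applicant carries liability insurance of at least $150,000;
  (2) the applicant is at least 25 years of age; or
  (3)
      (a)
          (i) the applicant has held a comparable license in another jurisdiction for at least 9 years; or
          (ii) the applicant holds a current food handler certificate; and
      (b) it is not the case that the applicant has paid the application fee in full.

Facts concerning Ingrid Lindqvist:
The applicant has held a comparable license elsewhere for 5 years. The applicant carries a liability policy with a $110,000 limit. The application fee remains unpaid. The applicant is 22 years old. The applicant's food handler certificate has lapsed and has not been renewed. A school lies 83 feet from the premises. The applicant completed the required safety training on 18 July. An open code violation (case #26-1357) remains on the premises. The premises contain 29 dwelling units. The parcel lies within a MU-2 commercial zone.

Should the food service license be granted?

(a) safety training — holds.
(i) commercially zoned — met.
(ii) no code violations — fails.
(b): T OR F → true.
(i) ≤ 9 units — not satisfied.
(ii) insurance ≥ $150,000 — not satisfied.
So (c) is not satisfied (F OR F).
So (1) is not satisfied (T AND T AND F).
(2) age ≥ 25 — not satisfied.
(i) prior license ≥ 9 yr — not met.
(ii) food handler cert. — not met.
(a) = F OR F = false.
(b) not (fee paid) — holds.
(3) = F AND T = false.
Overall = F OR F OR F = false.

No — denied.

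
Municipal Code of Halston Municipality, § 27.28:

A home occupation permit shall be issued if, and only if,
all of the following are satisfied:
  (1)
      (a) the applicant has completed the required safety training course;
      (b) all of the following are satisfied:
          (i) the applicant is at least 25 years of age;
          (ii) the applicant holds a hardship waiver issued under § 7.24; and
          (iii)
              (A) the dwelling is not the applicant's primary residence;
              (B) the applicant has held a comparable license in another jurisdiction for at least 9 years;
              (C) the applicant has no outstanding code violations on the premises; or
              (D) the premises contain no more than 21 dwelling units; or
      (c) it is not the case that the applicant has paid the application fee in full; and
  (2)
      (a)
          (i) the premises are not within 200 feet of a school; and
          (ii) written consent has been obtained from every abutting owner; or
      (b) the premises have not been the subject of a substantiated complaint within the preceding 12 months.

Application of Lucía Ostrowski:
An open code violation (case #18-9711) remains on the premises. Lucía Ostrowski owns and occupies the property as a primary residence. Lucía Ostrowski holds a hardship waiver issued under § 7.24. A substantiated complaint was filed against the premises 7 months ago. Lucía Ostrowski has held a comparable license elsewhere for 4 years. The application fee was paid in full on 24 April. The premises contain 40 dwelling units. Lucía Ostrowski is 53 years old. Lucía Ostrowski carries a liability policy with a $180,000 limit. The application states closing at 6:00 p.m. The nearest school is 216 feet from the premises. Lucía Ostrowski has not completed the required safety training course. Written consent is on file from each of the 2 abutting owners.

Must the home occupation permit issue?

(a) safety training — not met.
(i) age ≥ 25 — satisfied.
(ii) hardship waiver — holds.
(A) not (primary residence) — not satisfied.
(B) prior license ≥ 9 yr — not met.
(C) no code violations — fails.
(D) ≤ 21 units — not met.
So (iii) is not satisfied (F OR F OR F OR F).
(b): T AND T AND F → false.
(c) not (fee paid) — fails.
So (1) is not satisfied (F OR F OR F).
(i) ≥200 ft from school — met.
(ii) all abutters consent — satisfied.
(a) = T AND T = true.
(b) no complaint in 12 mo. — fails.
(2) = T OR F = true.
Overall = F AND T = false.

No — denied.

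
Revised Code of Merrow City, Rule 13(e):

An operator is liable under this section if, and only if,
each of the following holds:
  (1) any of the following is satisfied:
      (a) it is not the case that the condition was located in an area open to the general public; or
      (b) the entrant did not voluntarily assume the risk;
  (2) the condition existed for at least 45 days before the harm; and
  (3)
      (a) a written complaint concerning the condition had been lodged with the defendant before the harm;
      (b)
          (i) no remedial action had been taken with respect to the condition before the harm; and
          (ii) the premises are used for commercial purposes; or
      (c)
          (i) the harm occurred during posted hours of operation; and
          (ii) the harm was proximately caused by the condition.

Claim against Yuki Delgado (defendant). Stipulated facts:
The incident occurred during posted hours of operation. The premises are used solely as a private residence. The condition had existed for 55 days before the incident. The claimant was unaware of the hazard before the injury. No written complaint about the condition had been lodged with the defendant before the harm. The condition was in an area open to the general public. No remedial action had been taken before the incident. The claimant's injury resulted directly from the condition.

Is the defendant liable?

Yes — liable.

(a) not (public area) — fails.
(b) no assumed risk — holds.
So (1) is satisfied (F OR T).
(2) condition ≥45 days old — satisfied.
(a) complaint lodged — not satisfied.
(i) no remedial action — satisfied.
(ii) commercial use — not met.
(b): T AND F → false.
(i) during posted hours — holds.
(ii) proximate cause — holds.
(c): T AND T → true.
(3): F OR F OR T → true.
So Overall is satisfied (T AND T AND T).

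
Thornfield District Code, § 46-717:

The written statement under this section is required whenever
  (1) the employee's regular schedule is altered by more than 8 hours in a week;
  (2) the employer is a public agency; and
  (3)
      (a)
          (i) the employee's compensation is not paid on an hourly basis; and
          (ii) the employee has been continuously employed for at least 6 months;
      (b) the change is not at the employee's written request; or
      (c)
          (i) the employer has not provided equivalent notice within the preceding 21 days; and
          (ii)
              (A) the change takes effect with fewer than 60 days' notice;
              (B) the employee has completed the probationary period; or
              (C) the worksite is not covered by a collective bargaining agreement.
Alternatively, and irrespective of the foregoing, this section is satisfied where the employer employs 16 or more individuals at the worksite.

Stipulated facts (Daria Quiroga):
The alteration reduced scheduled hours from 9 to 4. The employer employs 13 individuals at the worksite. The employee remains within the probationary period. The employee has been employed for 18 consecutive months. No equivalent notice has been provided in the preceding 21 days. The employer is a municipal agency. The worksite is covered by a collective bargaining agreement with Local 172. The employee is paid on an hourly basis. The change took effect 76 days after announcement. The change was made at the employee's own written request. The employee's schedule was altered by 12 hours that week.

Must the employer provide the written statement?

(1) schedule shift > 8h — holds.
(2) public agency — satisfied.
(i) not (hourly-paid) — not satisfied.
(ii) tenure ≥ 6 mo. — satisfied.
(a) = F AND T = false.
(b) not employee-requested — not satisfied.
(i) no recent notice — satisfied.
(A) < 60 days' notice — not satisfied.
(B) past probation — fails.
(C) no CBA — fails.
So (ii) is not satisfied (F OR F OR F).
So (c) is not satisfied (T AND F).
(3): F OR F OR F → false.
Overall = T AND T AND F = false.
Exception (≥ 16 at site) — not satisfied.
Result: main false OR exception false → false.

No — not required.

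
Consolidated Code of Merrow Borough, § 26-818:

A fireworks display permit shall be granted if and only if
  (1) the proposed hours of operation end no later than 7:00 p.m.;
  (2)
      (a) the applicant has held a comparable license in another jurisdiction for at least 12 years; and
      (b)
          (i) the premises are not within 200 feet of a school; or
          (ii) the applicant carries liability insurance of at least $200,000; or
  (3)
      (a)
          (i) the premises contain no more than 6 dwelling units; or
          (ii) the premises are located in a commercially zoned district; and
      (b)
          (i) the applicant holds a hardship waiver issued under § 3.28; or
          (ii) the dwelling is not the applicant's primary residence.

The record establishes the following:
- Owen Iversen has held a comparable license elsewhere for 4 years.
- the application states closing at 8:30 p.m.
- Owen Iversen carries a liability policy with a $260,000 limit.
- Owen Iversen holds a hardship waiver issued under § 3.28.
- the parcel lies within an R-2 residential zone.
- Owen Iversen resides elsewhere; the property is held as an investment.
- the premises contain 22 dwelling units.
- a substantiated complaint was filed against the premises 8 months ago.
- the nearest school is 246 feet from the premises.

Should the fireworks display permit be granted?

(1) closes by 7 p.m. — not met.
(a) prior license ≥ 12 yr — fails.
(i) ≥200 ft from school — met.
(ii) insurance ≥ $200,000 — met.
So (b) is satisfied (T OR T).
(2): F AND T → false.
(i) ≤ 6 units — fails.
(ii) commercially zoned — fails.
(a) = F OR F = false.
(i) hardship waiver — met.
(ii) not (primary residence) — met.
(b): T OR T → true.
So (3) is not satisfied (F AND T).
Overall = F OR F OR F = false.

No — denied.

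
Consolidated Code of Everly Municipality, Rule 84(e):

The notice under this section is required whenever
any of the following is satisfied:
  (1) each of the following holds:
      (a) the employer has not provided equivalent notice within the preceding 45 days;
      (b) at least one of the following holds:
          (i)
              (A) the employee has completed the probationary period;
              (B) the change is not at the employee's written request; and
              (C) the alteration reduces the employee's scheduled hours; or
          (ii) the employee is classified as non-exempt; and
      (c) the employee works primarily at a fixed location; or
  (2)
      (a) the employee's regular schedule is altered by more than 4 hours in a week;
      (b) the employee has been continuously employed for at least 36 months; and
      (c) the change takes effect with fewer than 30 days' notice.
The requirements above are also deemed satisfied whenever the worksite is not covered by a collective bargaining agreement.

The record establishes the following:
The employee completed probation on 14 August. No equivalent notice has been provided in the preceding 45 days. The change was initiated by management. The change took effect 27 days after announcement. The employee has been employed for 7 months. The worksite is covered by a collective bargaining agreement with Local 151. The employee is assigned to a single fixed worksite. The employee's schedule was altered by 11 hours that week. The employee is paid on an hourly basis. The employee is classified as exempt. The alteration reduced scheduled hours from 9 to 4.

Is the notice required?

Yes — required.

(a) no recent notice — holds.
(A) past probation — satisfied.
(B) not employee-requested — met.
(C) hours reduced — holds.
(i): T AND T AND T → true.
(ii) non-exempt — not satisfied.
(b) = T OR F = true.
(c) fixed location — satisfied.
(1) = T AND T AND T = true.
(a) schedule shift > 4h — satisfied.
(b) tenure ≥ 36 mo. — fails.
(c) < 30 days' notice — satisfied.
So (2) is not satisfied (T AND F AND T).
So Overall is satisfied (T OR F).
Exception (no CBA) — not satisfied.
Result: main true OR exception false → true.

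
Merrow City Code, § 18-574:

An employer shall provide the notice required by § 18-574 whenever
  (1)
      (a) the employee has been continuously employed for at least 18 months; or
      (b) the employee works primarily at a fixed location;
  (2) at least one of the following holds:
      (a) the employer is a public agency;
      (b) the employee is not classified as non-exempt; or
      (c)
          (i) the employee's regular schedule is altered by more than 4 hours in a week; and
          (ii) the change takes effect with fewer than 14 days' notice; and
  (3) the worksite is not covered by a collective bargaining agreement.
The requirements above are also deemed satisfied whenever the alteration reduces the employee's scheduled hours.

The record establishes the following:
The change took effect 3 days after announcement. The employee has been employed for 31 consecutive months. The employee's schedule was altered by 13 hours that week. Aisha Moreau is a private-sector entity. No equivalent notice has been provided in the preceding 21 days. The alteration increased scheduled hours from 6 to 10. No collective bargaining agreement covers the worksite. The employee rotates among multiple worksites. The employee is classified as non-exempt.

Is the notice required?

Yes — required.

(a) tenure ≥ 18 mo. — holds.
(b) fixed location — not met.
So (1) is satisfied (T OR F).
(a) public agency — not satisfied.
(b) not (non-exempt) — fails.
(i) schedule shift > 4h — met.
(ii) < 14 days' notice — holds.
(c): T AND T → true.
So (2) is satisfied (F OR F OR T).
(3) no CBA — met.
So Overall is satisfied (T AND T AND T).
Exception (hours reduced) — not satisfied.
Result: main true OR exception false → true.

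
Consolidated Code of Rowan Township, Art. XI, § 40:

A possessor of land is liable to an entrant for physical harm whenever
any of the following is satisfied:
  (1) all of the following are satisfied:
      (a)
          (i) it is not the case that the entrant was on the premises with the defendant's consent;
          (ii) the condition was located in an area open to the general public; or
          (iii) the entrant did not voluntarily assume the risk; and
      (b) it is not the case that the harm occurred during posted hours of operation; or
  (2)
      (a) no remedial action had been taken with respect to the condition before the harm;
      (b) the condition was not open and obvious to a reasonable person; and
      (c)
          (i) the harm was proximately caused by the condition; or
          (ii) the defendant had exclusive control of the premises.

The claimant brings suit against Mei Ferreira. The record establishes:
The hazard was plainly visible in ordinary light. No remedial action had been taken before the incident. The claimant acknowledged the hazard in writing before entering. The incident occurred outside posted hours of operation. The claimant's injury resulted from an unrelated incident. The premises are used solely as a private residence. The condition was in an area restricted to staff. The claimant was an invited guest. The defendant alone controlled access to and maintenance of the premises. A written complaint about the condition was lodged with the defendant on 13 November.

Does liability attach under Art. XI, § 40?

No — not liable.

(i) not (consent to enter) — not met.
(ii) public area — fails.
(iii) no assumed risk — fails.
(a): F OR F OR F → false.
(b) not (during posted hours) — met.
So (1) is not satisfied (F AND T).
(a) no remedial action — satisfied.
(b) not open/obvious — fails.
(i) proximate cause — not met.
(ii) exclusive control — satisfied.
(c) = F OR T = true.
(2): T AND F AND T → false.
Overall: F OR F → false.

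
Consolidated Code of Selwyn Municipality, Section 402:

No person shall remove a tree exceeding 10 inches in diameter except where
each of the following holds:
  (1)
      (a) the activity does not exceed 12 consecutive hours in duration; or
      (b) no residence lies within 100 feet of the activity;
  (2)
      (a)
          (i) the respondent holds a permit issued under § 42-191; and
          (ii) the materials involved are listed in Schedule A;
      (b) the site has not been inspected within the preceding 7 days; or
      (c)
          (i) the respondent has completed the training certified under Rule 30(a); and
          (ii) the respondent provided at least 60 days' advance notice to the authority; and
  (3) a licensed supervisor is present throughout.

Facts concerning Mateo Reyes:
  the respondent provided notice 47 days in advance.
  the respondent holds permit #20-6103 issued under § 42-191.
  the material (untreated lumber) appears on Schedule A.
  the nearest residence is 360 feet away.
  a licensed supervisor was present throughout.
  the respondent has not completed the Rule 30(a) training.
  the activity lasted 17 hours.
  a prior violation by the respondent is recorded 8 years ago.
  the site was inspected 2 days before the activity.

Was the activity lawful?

(a) ≤ 12 hrs duration — not met.
(b) no residence in 100 ft — holds.
(1): F OR T → true.
(i) holds permit — met.
(ii) Schedule A material — satisfied.
(a) = T AND T = true.
(b) not (site inspected) — fails.
(i) training certified — not met.
(ii) ≥60 days' notice — not met.
(c): F AND F → false.
(2): T OR F OR F → true.
(3) supervisor present — satisfied.
So Overall is satisfied (T AND T AND T).

Yes — lawful.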